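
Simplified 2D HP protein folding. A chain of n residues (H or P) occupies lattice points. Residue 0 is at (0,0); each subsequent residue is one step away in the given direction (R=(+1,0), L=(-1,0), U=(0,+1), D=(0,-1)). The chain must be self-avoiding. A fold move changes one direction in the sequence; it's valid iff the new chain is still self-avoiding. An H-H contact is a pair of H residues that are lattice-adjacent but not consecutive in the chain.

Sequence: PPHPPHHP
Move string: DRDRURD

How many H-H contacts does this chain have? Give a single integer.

Positions: [(0, 0), (0, -1), (1, -1), (1, -2), (2, -2), (2, -1), (3, -1), (3, -2)]
H-H contact: residue 2 @(1,-1) - residue 5 @(2, -1)

Answer: 1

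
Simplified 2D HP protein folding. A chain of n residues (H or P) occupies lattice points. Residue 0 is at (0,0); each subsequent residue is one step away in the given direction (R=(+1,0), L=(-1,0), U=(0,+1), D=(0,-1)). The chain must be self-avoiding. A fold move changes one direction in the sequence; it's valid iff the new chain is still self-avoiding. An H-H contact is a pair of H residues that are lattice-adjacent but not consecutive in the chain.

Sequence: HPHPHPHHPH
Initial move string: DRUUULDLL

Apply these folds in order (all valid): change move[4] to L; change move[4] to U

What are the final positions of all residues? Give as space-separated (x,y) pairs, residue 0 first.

Initial moves: DRUUULDLL
Fold: move[4]->L => DRUULLDLL (positions: [(0, 0), (0, -1), (1, -1), (1, 0), (1, 1), (0, 1), (-1, 1), (-1, 0), (-2, 0), (-3, 0)])
Fold: move[4]->U => DRUUULDLL (positions: [(0, 0), (0, -1), (1, -1), (1, 0), (1, 1), (1, 2), (0, 2), (0, 1), (-1, 1), (-2, 1)])

Answer: (0,0) (0,-1) (1,-1) (1,0) (1,1) (1,2) (0,2) (0,1) (-1,1) (-2,1)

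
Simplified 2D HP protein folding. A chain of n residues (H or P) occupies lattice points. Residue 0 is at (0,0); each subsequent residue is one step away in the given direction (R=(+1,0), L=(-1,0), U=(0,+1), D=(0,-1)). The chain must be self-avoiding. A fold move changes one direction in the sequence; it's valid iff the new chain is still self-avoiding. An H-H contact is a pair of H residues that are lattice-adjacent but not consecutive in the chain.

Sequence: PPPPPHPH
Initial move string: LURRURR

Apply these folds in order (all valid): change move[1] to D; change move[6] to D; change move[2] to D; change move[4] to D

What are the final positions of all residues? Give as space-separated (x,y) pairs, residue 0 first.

Answer: (0,0) (-1,0) (-1,-1) (-1,-2) (0,-2) (0,-3) (1,-3) (1,-4)

Derivation:
Initial moves: LURRURR
Fold: move[1]->D => LDRRURR (positions: [(0, 0), (-1, 0), (-1, -1), (0, -1), (1, -1), (1, 0), (2, 0), (3, 0)])
Fold: move[6]->D => LDRRURD (positions: [(0, 0), (-1, 0), (-1, -1), (0, -1), (1, -1), (1, 0), (2, 0), (2, -1)])
Fold: move[2]->D => LDDRURD (positions: [(0, 0), (-1, 0), (-1, -1), (-1, -2), (0, -2), (0, -1), (1, -1), (1, -2)])
Fold: move[4]->D => LDDRDRD (positions: [(0, 0), (-1, 0), (-1, -1), (-1, -2), (0, -2), (0, -3), (1, -3), (1, -4)])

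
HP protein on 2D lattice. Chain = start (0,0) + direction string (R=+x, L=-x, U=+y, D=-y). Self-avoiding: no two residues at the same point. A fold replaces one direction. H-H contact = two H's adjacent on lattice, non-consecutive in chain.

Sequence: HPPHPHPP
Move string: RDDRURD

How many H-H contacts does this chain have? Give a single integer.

Answer: 0

Derivation:
Positions: [(0, 0), (1, 0), (1, -1), (1, -2), (2, -2), (2, -1), (3, -1), (3, -2)]
No H-H contacts found.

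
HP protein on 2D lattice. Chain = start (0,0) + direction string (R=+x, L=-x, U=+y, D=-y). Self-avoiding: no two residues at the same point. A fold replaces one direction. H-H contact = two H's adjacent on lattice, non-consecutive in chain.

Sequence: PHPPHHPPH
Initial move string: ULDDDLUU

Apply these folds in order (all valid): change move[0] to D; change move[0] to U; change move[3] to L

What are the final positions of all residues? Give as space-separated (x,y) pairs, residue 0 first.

Answer: (0,0) (0,1) (-1,1) (-1,0) (-2,0) (-2,-1) (-3,-1) (-3,0) (-3,1)

Derivation:
Initial moves: ULDDDLUU
Fold: move[0]->D => DLDDDLUU (positions: [(0, 0), (0, -1), (-1, -1), (-1, -2), (-1, -3), (-1, -4), (-2, -4), (-2, -3), (-2, -2)])
Fold: move[0]->U => ULDDDLUU (positions: [(0, 0), (0, 1), (-1, 1), (-1, 0), (-1, -1), (-1, -2), (-2, -2), (-2, -1), (-2, 0)])
Fold: move[3]->L => ULDLDLUU (positions: [(0, 0), (0, 1), (-1, 1), (-1, 0), (-2, 0), (-2, -1), (-3, -1), (-3, 0), (-3, 1)])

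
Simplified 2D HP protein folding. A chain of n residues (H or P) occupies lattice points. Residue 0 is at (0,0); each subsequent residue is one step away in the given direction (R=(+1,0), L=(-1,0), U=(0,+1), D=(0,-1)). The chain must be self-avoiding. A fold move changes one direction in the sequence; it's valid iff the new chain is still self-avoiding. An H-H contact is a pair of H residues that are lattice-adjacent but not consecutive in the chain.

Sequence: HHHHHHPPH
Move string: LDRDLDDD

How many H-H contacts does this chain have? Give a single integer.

Answer: 2

Derivation:
Positions: [(0, 0), (-1, 0), (-1, -1), (0, -1), (0, -2), (-1, -2), (-1, -3), (-1, -4), (-1, -5)]
H-H contact: residue 0 @(0,0) - residue 3 @(0, -1)
H-H contact: residue 2 @(-1,-1) - residue 5 @(-1, -2)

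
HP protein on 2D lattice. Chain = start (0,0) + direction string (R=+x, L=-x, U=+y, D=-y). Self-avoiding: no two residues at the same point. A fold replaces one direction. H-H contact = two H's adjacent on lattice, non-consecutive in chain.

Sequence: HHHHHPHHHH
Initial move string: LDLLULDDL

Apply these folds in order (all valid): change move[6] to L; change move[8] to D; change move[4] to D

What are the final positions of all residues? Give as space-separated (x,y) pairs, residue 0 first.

Initial moves: LDLLULDDL
Fold: move[6]->L => LDLLULLDL (positions: [(0, 0), (-1, 0), (-1, -1), (-2, -1), (-3, -1), (-3, 0), (-4, 0), (-5, 0), (-5, -1), (-6, -1)])
Fold: move[8]->D => LDLLULLDD (positions: [(0, 0), (-1, 0), (-1, -1), (-2, -1), (-3, -1), (-3, 0), (-4, 0), (-5, 0), (-5, -1), (-5, -2)])
Fold: move[4]->D => LDLLDLLDD (positions: [(0, 0), (-1, 0), (-1, -1), (-2, -1), (-3, -1), (-3, -2), (-4, -2), (-5, -2), (-5, -3), (-5, -4)])

Answer: (0,0) (-1,0) (-1,-1) (-2,-1) (-3,-1) (-3,-2) (-4,-2) (-5,-2) (-5,-3) (-5,-4)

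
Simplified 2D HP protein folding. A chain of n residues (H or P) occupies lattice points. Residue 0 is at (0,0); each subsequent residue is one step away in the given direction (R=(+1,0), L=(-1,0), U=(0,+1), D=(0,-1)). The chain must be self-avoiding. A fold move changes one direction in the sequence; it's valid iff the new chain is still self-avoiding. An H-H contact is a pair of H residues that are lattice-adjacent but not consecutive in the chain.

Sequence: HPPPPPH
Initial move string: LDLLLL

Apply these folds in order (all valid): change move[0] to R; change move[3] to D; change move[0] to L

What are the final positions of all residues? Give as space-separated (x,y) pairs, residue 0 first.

Answer: (0,0) (-1,0) (-1,-1) (-2,-1) (-2,-2) (-3,-2) (-4,-2)

Derivation:
Initial moves: LDLLLL
Fold: move[0]->R => RDLLLL (positions: [(0, 0), (1, 0), (1, -1), (0, -1), (-1, -1), (-2, -1), (-3, -1)])
Fold: move[3]->D => RDLDLL (positions: [(0, 0), (1, 0), (1, -1), (0, -1), (0, -2), (-1, -2), (-2, -2)])
Fold: move[0]->L => LDLDLL (positions: [(0, 0), (-1, 0), (-1, -1), (-2, -1), (-2, -2), (-3, -2), (-4, -2)])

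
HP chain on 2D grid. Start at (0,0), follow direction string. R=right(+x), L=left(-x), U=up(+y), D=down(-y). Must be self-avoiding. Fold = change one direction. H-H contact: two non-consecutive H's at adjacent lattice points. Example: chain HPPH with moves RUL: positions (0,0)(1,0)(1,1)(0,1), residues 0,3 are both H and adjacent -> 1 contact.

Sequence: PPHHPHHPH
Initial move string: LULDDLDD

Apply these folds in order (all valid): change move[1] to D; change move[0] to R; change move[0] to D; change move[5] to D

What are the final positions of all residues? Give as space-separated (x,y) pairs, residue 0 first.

Initial moves: LULDDLDD
Fold: move[1]->D => LDLDDLDD (positions: [(0, 0), (-1, 0), (-1, -1), (-2, -1), (-2, -2), (-2, -3), (-3, -3), (-3, -4), (-3, -5)])
Fold: move[0]->R => RDLDDLDD (positions: [(0, 0), (1, 0), (1, -1), (0, -1), (0, -2), (0, -3), (-1, -3), (-1, -4), (-1, -5)])
Fold: move[0]->D => DDLDDLDD (positions: [(0, 0), (0, -1), (0, -2), (-1, -2), (-1, -3), (-1, -4), (-2, -4), (-2, -5), (-2, -6)])
Fold: move[5]->D => DDLDDDDD (positions: [(0, 0), (0, -1), (0, -2), (-1, -2), (-1, -3), (-1, -4), (-1, -5), (-1, -6), (-1, -7)])

Answer: (0,0) (0,-1) (0,-2) (-1,-2) (-1,-3) (-1,-4) (-1,-5) (-1,-6) (-1,-7)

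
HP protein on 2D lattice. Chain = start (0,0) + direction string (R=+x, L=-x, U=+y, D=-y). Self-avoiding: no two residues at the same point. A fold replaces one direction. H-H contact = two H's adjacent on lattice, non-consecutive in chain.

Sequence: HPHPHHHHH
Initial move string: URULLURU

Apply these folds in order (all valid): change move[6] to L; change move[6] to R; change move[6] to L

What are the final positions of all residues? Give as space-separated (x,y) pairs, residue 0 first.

Answer: (0,0) (0,1) (1,1) (1,2) (0,2) (-1,2) (-1,3) (-2,3) (-2,4)

Derivation:
Initial moves: URULLURU
Fold: move[6]->L => URULLULU (positions: [(0, 0), (0, 1), (1, 1), (1, 2), (0, 2), (-1, 2), (-1, 3), (-2, 3), (-2, 4)])
Fold: move[6]->R => URULLURU (positions: [(0, 0), (0, 1), (1, 1), (1, 2), (0, 2), (-1, 2), (-1, 3), (0, 3), (0, 4)])
Fold: move[6]->L => URULLULU (positions: [(0, 0), (0, 1), (1, 1), (1, 2), (0, 2), (-1, 2), (-1, 3), (-2, 3), (-2, 4)])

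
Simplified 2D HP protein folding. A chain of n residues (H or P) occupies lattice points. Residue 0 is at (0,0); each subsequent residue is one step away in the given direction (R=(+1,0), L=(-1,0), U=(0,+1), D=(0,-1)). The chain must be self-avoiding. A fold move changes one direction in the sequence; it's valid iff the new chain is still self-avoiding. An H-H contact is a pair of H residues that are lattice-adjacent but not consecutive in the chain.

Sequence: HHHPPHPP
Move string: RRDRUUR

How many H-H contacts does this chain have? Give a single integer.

Answer: 1

Derivation:
Positions: [(0, 0), (1, 0), (2, 0), (2, -1), (3, -1), (3, 0), (3, 1), (4, 1)]
H-H contact: residue 2 @(2,0) - residue 5 @(3, 0)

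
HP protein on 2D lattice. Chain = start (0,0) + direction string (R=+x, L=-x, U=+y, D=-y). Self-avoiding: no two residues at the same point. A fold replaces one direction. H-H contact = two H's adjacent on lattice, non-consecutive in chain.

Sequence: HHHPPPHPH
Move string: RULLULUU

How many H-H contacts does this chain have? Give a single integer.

Positions: [(0, 0), (1, 0), (1, 1), (0, 1), (-1, 1), (-1, 2), (-2, 2), (-2, 3), (-2, 4)]
No H-H contacts found.

Answer: 0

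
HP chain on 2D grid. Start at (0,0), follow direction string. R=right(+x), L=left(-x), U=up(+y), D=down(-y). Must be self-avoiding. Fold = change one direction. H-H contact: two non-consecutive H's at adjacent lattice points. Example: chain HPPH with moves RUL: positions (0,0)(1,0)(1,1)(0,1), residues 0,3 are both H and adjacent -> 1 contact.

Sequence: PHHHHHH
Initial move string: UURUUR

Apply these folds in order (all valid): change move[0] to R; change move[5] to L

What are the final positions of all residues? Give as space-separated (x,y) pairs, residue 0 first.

Initial moves: UURUUR
Fold: move[0]->R => RURUUR (positions: [(0, 0), (1, 0), (1, 1), (2, 1), (2, 2), (2, 3), (3, 3)])
Fold: move[5]->L => RURUUL (positions: [(0, 0), (1, 0), (1, 1), (2, 1), (2, 2), (2, 3), (1, 3)])

Answer: (0,0) (1,0) (1,1) (2,1) (2,2) (2,3) (1,3)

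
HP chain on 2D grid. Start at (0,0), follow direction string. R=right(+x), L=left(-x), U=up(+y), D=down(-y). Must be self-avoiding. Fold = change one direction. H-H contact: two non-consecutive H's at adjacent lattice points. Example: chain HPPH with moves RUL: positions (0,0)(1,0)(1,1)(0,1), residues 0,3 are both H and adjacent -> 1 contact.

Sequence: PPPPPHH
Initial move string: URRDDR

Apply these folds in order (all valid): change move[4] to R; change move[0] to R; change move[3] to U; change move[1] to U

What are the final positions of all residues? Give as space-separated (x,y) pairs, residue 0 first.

Initial moves: URRDDR
Fold: move[4]->R => URRDRR (positions: [(0, 0), (0, 1), (1, 1), (2, 1), (2, 0), (3, 0), (4, 0)])
Fold: move[0]->R => RRRDRR (positions: [(0, 0), (1, 0), (2, 0), (3, 0), (3, -1), (4, -1), (5, -1)])
Fold: move[3]->U => RRRURR (positions: [(0, 0), (1, 0), (2, 0), (3, 0), (3, 1), (4, 1), (5, 1)])
Fold: move[1]->U => RURURR (positions: [(0, 0), (1, 0), (1, 1), (2, 1), (2, 2), (3, 2), (4, 2)])

Answer: (0,0) (1,0) (1,1) (2,1) (2,2) (3,2) (4,2)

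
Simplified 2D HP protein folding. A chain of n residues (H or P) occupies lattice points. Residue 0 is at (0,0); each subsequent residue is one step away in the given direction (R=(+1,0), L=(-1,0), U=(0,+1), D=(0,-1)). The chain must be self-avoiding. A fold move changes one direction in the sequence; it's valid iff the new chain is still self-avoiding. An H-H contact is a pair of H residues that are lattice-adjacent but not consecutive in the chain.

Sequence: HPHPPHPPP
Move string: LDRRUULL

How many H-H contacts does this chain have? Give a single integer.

Answer: 1

Derivation:
Positions: [(0, 0), (-1, 0), (-1, -1), (0, -1), (1, -1), (1, 0), (1, 1), (0, 1), (-1, 1)]
H-H contact: residue 0 @(0,0) - residue 5 @(1, 0)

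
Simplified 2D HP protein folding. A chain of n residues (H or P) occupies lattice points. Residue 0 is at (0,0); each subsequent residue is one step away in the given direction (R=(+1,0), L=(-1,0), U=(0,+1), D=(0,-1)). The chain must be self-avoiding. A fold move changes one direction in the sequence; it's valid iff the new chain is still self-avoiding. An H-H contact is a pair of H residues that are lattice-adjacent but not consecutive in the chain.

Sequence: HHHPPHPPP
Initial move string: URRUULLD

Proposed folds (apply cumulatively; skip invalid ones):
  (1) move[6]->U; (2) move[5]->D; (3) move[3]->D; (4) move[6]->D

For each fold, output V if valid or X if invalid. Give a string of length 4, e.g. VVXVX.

Answer: XXXX

Derivation:
Initial: URRUULLD -> [(0, 0), (0, 1), (1, 1), (2, 1), (2, 2), (2, 3), (1, 3), (0, 3), (0, 2)]
Fold 1: move[6]->U => URRUULUD INVALID (collision), skipped
Fold 2: move[5]->D => URRUUDLD INVALID (collision), skipped
Fold 3: move[3]->D => URRDULLD INVALID (collision), skipped
Fold 4: move[6]->D => URRUULDD INVALID (collision), skipped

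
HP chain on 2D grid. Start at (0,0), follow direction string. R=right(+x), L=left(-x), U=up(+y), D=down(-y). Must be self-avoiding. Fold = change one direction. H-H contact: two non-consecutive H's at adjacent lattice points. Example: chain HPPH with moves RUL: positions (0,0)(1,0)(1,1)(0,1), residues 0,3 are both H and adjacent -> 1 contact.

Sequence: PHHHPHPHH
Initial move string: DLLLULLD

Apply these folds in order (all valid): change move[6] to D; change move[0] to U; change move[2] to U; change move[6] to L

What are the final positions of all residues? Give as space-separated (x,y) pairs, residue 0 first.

Initial moves: DLLLULLD
Fold: move[6]->D => DLLLULDD (positions: [(0, 0), (0, -1), (-1, -1), (-2, -1), (-3, -1), (-3, 0), (-4, 0), (-4, -1), (-4, -2)])
Fold: move[0]->U => ULLLULDD (positions: [(0, 0), (0, 1), (-1, 1), (-2, 1), (-3, 1), (-3, 2), (-4, 2), (-4, 1), (-4, 0)])
Fold: move[2]->U => ULULULDD (positions: [(0, 0), (0, 1), (-1, 1), (-1, 2), (-2, 2), (-2, 3), (-3, 3), (-3, 2), (-3, 1)])
Fold: move[6]->L => ULULULLD (positions: [(0, 0), (0, 1), (-1, 1), (-1, 2), (-2, 2), (-2, 3), (-3, 3), (-4, 3), (-4, 2)])

Answer: (0,0) (0,1) (-1,1) (-1,2) (-2,2) (-2,3) (-3,3) (-4,3) (-4,2)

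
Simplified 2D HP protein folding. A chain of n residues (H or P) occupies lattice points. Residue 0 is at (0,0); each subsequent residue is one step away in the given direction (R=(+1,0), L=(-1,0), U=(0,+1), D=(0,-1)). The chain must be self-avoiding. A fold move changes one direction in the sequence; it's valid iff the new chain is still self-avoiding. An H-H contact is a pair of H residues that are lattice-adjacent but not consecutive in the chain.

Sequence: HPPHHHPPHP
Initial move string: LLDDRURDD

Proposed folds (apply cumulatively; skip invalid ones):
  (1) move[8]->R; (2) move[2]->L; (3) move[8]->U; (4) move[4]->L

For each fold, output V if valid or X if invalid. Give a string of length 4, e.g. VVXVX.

Answer: VXXX

Derivation:
Initial: LLDDRURDD -> [(0, 0), (-1, 0), (-2, 0), (-2, -1), (-2, -2), (-1, -2), (-1, -1), (0, -1), (0, -2), (0, -3)]
Fold 1: move[8]->R => LLDDRURDR VALID
Fold 2: move[2]->L => LLLDRURDR INVALID (collision), skipped
Fold 3: move[8]->U => LLDDRURDU INVALID (collision), skipped
Fold 4: move[4]->L => LLDDLURDR INVALID (collision), skipped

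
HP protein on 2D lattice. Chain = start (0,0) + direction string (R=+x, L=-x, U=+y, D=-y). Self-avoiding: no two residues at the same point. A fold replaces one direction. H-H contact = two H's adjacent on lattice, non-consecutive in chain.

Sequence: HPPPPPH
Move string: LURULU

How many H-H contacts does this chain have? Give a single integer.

Answer: 0

Derivation:
Positions: [(0, 0), (-1, 0), (-1, 1), (0, 1), (0, 2), (-1, 2), (-1, 3)]
No H-H contacts found.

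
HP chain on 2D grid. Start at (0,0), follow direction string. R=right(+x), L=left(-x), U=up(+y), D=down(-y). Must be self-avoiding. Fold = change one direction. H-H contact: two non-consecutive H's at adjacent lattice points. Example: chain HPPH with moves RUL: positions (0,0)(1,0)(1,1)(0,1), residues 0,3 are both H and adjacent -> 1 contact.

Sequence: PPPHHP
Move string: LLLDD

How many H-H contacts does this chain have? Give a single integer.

Positions: [(0, 0), (-1, 0), (-2, 0), (-3, 0), (-3, -1), (-3, -2)]
No H-H contacts found.

Answer: 0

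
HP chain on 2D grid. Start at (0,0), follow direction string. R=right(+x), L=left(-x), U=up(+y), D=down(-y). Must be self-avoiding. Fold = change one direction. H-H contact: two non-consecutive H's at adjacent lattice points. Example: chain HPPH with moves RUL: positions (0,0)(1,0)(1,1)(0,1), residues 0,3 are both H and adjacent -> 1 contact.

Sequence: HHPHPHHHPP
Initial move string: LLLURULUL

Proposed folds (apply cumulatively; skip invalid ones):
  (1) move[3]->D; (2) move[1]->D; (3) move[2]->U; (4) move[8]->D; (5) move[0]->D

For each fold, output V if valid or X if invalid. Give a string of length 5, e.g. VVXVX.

Initial: LLLURULUL -> [(0, 0), (-1, 0), (-2, 0), (-3, 0), (-3, 1), (-2, 1), (-2, 2), (-3, 2), (-3, 3), (-4, 3)]
Fold 1: move[3]->D => LLLDRULUL INVALID (collision), skipped
Fold 2: move[1]->D => LDLURULUL INVALID (collision), skipped
Fold 3: move[2]->U => LLUURULUL VALID
Fold 4: move[8]->D => LLUURULUD INVALID (collision), skipped
Fold 5: move[0]->D => DLUURULUL VALID

Answer: XXVXV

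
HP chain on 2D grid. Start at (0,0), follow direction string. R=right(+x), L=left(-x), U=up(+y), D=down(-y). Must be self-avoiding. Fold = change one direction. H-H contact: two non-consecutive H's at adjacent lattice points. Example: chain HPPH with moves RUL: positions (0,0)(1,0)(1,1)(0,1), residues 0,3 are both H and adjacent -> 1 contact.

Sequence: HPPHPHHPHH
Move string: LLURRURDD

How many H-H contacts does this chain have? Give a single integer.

Answer: 3

Derivation:
Positions: [(0, 0), (-1, 0), (-2, 0), (-2, 1), (-1, 1), (0, 1), (0, 2), (1, 2), (1, 1), (1, 0)]
H-H contact: residue 0 @(0,0) - residue 9 @(1, 0)
H-H contact: residue 0 @(0,0) - residue 5 @(0, 1)
H-H contact: residue 5 @(0,1) - residue 8 @(1, 1)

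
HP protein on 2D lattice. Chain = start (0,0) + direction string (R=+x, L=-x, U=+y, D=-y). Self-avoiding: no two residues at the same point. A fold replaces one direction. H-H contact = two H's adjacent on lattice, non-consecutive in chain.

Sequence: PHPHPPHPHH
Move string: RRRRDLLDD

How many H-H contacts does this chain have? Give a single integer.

Positions: [(0, 0), (1, 0), (2, 0), (3, 0), (4, 0), (4, -1), (3, -1), (2, -1), (2, -2), (2, -3)]
H-H contact: residue 3 @(3,0) - residue 6 @(3, -1)

Answer: 1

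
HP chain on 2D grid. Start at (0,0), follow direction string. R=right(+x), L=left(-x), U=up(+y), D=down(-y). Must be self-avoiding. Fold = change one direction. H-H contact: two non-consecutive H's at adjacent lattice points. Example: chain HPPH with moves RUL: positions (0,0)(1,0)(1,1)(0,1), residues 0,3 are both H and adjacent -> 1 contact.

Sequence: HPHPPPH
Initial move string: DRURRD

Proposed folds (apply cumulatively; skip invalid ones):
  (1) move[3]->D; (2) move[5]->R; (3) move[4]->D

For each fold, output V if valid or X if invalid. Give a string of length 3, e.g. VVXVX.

Initial: DRURRD -> [(0, 0), (0, -1), (1, -1), (1, 0), (2, 0), (3, 0), (3, -1)]
Fold 1: move[3]->D => DRUDRD INVALID (collision), skipped
Fold 2: move[5]->R => DRURRR VALID
Fold 3: move[4]->D => DRURDR VALID

Answer: XVV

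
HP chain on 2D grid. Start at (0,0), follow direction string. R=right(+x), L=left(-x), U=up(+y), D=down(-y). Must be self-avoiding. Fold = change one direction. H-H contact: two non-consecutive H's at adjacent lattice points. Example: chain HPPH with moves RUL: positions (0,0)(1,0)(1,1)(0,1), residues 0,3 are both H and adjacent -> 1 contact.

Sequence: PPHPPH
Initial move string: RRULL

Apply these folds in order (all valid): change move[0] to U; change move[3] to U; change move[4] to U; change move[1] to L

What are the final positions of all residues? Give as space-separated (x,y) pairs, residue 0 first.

Answer: (0,0) (0,1) (-1,1) (-1,2) (-1,3) (-1,4)

Derivation:
Initial moves: RRULL
Fold: move[0]->U => URULL (positions: [(0, 0), (0, 1), (1, 1), (1, 2), (0, 2), (-1, 2)])
Fold: move[3]->U => URUUL (positions: [(0, 0), (0, 1), (1, 1), (1, 2), (1, 3), (0, 3)])
Fold: move[4]->U => URUUU (positions: [(0, 0), (0, 1), (1, 1), (1, 2), (1, 3), (1, 4)])
Fold: move[1]->L => ULUUU (positions: [(0, 0), (0, 1), (-1, 1), (-1, 2), (-1, 3), (-1, 4)])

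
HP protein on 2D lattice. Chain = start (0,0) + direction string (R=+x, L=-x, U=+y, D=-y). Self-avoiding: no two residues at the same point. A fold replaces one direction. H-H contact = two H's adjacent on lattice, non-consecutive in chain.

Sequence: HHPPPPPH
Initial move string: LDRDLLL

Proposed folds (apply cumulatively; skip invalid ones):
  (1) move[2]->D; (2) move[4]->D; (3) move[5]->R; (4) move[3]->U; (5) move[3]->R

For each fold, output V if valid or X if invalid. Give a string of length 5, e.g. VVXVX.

Initial: LDRDLLL -> [(0, 0), (-1, 0), (-1, -1), (0, -1), (0, -2), (-1, -2), (-2, -2), (-3, -2)]
Fold 1: move[2]->D => LDDDLLL VALID
Fold 2: move[4]->D => LDDDDLL VALID
Fold 3: move[5]->R => LDDDDRL INVALID (collision), skipped
Fold 4: move[3]->U => LDDUDLL INVALID (collision), skipped
Fold 5: move[3]->R => LDDRDLL VALID

Answer: VVXXV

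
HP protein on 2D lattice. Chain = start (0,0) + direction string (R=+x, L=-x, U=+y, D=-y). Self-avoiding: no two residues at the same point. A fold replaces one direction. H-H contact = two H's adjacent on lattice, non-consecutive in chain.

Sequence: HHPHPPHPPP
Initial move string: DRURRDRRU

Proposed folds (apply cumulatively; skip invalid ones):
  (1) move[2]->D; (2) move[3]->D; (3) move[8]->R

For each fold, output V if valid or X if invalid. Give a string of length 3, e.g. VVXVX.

Initial: DRURRDRRU -> [(0, 0), (0, -1), (1, -1), (1, 0), (2, 0), (3, 0), (3, -1), (4, -1), (5, -1), (5, 0)]
Fold 1: move[2]->D => DRDRRDRRU VALID
Fold 2: move[3]->D => DRDDRDRRU VALID
Fold 3: move[8]->R => DRDDRDRRR VALID

Answer: VVV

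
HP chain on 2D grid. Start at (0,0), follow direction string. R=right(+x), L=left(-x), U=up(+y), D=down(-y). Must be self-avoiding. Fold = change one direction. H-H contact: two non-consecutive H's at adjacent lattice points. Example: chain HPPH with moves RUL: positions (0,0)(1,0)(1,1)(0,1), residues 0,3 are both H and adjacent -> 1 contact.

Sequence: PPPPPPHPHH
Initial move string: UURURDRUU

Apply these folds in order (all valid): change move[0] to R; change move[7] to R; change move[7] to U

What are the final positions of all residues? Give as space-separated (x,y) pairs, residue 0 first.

Answer: (0,0) (1,0) (1,1) (2,1) (2,2) (3,2) (3,1) (4,1) (4,2) (4,3)

Derivation:
Initial moves: UURURDRUU
Fold: move[0]->R => RURURDRUU (positions: [(0, 0), (1, 0), (1, 1), (2, 1), (2, 2), (3, 2), (3, 1), (4, 1), (4, 2), (4, 3)])
Fold: move[7]->R => RURURDRRU (positions: [(0, 0), (1, 0), (1, 1), (2, 1), (2, 2), (3, 2), (3, 1), (4, 1), (5, 1), (5, 2)])
Fold: move[7]->U => RURURDRUU (positions: [(0, 0), (1, 0), (1, 1), (2, 1), (2, 2), (3, 2), (3, 1), (4, 1), (4, 2), (4, 3)])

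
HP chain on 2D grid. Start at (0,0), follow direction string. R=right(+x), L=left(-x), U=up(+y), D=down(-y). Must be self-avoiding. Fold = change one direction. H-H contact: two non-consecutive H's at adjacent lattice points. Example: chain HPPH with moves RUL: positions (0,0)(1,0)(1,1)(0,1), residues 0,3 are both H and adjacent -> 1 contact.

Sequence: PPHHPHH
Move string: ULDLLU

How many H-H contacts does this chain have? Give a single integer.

Answer: 0

Derivation:
Positions: [(0, 0), (0, 1), (-1, 1), (-1, 0), (-2, 0), (-3, 0), (-3, 1)]
No H-H contacts found.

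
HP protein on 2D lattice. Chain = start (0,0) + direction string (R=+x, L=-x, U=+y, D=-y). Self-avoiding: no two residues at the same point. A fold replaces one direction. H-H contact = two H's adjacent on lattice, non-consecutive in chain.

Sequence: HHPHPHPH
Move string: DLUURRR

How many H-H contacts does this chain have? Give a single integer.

Answer: 2

Derivation:
Positions: [(0, 0), (0, -1), (-1, -1), (-1, 0), (-1, 1), (0, 1), (1, 1), (2, 1)]
H-H contact: residue 0 @(0,0) - residue 3 @(-1, 0)
H-H contact: residue 0 @(0,0) - residue 5 @(0, 1)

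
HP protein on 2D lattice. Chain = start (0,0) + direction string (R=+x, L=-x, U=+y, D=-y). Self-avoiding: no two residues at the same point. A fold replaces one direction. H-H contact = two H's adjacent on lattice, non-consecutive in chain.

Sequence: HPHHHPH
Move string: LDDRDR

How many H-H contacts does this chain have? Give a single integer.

Answer: 0

Derivation:
Positions: [(0, 0), (-1, 0), (-1, -1), (-1, -2), (0, -2), (0, -3), (1, -3)]
No H-H contacts found.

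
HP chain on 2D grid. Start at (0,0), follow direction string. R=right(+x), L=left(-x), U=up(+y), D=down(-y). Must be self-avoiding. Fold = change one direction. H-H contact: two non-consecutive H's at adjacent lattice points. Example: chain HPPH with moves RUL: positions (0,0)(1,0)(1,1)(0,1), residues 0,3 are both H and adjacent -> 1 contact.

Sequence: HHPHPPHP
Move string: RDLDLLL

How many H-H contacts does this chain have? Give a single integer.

Answer: 1

Derivation:
Positions: [(0, 0), (1, 0), (1, -1), (0, -1), (0, -2), (-1, -2), (-2, -2), (-3, -2)]
H-H contact: residue 0 @(0,0) - residue 3 @(0, -1)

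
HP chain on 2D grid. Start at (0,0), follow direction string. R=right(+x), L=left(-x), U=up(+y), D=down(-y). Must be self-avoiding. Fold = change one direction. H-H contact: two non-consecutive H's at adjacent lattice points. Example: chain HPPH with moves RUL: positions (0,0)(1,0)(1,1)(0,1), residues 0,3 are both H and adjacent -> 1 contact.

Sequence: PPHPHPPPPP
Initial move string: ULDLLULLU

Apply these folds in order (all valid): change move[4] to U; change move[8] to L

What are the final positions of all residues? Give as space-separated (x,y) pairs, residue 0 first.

Initial moves: ULDLLULLU
Fold: move[4]->U => ULDLUULLU (positions: [(0, 0), (0, 1), (-1, 1), (-1, 0), (-2, 0), (-2, 1), (-2, 2), (-3, 2), (-4, 2), (-4, 3)])
Fold: move[8]->L => ULDLUULLL (positions: [(0, 0), (0, 1), (-1, 1), (-1, 0), (-2, 0), (-2, 1), (-2, 2), (-3, 2), (-4, 2), (-5, 2)])

Answer: (0,0) (0,1) (-1,1) (-1,0) (-2,0) (-2,1) (-2,2) (-3,2) (-4,2) (-5,2)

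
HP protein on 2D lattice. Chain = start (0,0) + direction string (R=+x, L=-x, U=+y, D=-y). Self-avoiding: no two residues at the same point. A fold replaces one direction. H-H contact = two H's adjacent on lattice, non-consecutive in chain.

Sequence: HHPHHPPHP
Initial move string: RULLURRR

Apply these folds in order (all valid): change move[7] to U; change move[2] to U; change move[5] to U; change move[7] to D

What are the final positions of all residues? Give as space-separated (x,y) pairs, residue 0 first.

Answer: (0,0) (1,0) (1,1) (1,2) (0,2) (0,3) (0,4) (1,4) (1,3)

Derivation:
Initial moves: RULLURRR
Fold: move[7]->U => RULLURRU (positions: [(0, 0), (1, 0), (1, 1), (0, 1), (-1, 1), (-1, 2), (0, 2), (1, 2), (1, 3)])
Fold: move[2]->U => RUULURRU (positions: [(0, 0), (1, 0), (1, 1), (1, 2), (0, 2), (0, 3), (1, 3), (2, 3), (2, 4)])
Fold: move[5]->U => RUULUURU (positions: [(0, 0), (1, 0), (1, 1), (1, 2), (0, 2), (0, 3), (0, 4), (1, 4), (1, 5)])
Fold: move[7]->D => RUULUURD (positions: [(0, 0), (1, 0), (1, 1), (1, 2), (0, 2), (0, 3), (0, 4), (1, 4), (1, 3)])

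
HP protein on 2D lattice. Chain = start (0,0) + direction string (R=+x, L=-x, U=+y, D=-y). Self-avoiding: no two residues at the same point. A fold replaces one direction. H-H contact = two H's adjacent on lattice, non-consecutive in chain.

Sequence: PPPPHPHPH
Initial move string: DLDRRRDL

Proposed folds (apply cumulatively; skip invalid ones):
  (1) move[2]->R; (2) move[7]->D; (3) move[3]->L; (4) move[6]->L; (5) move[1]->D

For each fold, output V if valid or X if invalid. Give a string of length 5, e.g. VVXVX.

Initial: DLDRRRDL -> [(0, 0), (0, -1), (-1, -1), (-1, -2), (0, -2), (1, -2), (2, -2), (2, -3), (1, -3)]
Fold 1: move[2]->R => DLRRRRDL INVALID (collision), skipped
Fold 2: move[7]->D => DLDRRRDD VALID
Fold 3: move[3]->L => DLDLRRDD INVALID (collision), skipped
Fold 4: move[6]->L => DLDRRRLD INVALID (collision), skipped
Fold 5: move[1]->D => DDDRRRDD VALID

Answer: XVXXV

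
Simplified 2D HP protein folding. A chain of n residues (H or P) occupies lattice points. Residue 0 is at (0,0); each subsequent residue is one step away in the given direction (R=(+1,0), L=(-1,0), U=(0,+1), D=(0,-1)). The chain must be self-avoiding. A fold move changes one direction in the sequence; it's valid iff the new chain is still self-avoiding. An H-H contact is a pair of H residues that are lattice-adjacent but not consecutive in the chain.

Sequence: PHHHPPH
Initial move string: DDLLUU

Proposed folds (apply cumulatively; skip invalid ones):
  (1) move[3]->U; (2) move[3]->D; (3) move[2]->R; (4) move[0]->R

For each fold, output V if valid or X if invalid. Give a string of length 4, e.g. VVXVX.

Initial: DDLLUU -> [(0, 0), (0, -1), (0, -2), (-1, -2), (-2, -2), (-2, -1), (-2, 0)]
Fold 1: move[3]->U => DDLUUU VALID
Fold 2: move[3]->D => DDLDUU INVALID (collision), skipped
Fold 3: move[2]->R => DDRUUU VALID
Fold 4: move[0]->R => RDRUUU VALID

Answer: VXVV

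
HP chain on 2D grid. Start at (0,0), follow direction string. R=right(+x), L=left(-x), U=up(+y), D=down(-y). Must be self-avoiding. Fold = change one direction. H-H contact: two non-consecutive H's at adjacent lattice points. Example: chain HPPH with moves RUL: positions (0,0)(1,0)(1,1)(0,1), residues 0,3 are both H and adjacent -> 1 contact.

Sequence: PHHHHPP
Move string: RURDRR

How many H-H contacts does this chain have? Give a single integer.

Answer: 1

Derivation:
Positions: [(0, 0), (1, 0), (1, 1), (2, 1), (2, 0), (3, 0), (4, 0)]
H-H contact: residue 1 @(1,0) - residue 4 @(2, 0)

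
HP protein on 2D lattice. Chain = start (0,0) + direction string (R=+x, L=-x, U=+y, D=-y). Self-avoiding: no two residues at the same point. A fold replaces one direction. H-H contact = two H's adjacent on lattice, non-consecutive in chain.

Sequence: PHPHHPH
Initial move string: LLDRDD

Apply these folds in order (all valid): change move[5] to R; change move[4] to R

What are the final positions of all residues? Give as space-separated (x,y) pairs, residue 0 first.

Initial moves: LLDRDD
Fold: move[5]->R => LLDRDR (positions: [(0, 0), (-1, 0), (-2, 0), (-2, -1), (-1, -1), (-1, -2), (0, -2)])
Fold: move[4]->R => LLDRRR (positions: [(0, 0), (-1, 0), (-2, 0), (-2, -1), (-1, -1), (0, -1), (1, -1)])

Answer: (0,0) (-1,0) (-2,0) (-2,-1) (-1,-1) (0,-1) (1,-1)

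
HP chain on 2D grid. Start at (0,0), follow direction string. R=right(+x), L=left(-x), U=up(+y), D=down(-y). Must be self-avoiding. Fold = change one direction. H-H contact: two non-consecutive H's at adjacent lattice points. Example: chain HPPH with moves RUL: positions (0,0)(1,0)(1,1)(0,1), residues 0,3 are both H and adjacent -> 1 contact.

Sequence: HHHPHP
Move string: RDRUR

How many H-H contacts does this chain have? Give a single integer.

Answer: 1

Derivation:
Positions: [(0, 0), (1, 0), (1, -1), (2, -1), (2, 0), (3, 0)]
H-H contact: residue 1 @(1,0) - residue 4 @(2, 0)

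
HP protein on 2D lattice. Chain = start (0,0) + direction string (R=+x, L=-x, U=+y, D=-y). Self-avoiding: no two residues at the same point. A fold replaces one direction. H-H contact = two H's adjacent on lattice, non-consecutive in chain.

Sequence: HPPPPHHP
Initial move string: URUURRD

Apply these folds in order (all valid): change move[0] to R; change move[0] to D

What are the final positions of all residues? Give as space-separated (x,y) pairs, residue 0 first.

Answer: (0,0) (0,-1) (1,-1) (1,0) (1,1) (2,1) (3,1) (3,0)

Derivation:
Initial moves: URUURRD
Fold: move[0]->R => RRUURRD (positions: [(0, 0), (1, 0), (2, 0), (2, 1), (2, 2), (3, 2), (4, 2), (4, 1)])
Fold: move[0]->D => DRUURRD (positions: [(0, 0), (0, -1), (1, -1), (1, 0), (1, 1), (2, 1), (3, 1), (3, 0)])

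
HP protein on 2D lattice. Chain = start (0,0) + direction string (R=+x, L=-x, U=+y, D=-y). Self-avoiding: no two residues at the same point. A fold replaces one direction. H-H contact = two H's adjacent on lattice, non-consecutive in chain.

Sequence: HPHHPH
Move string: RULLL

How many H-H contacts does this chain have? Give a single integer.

Positions: [(0, 0), (1, 0), (1, 1), (0, 1), (-1, 1), (-2, 1)]
H-H contact: residue 0 @(0,0) - residue 3 @(0, 1)

Answer: 1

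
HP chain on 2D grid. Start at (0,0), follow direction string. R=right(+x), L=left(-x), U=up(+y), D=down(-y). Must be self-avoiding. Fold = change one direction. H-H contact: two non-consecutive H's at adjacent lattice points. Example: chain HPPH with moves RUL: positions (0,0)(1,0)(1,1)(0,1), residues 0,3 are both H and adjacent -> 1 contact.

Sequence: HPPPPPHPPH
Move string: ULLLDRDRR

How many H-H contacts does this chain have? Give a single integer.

Positions: [(0, 0), (0, 1), (-1, 1), (-2, 1), (-3, 1), (-3, 0), (-2, 0), (-2, -1), (-1, -1), (0, -1)]
H-H contact: residue 0 @(0,0) - residue 9 @(0, -1)

Answer: 1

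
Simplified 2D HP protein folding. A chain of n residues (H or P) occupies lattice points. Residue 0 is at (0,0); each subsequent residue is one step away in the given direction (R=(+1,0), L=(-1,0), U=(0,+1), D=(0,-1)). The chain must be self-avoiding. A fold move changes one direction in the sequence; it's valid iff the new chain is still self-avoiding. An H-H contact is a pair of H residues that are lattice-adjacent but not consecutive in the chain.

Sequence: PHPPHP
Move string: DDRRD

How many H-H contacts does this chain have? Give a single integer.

Positions: [(0, 0), (0, -1), (0, -2), (1, -2), (2, -2), (2, -3)]
No H-H contacts found.

Answer: 0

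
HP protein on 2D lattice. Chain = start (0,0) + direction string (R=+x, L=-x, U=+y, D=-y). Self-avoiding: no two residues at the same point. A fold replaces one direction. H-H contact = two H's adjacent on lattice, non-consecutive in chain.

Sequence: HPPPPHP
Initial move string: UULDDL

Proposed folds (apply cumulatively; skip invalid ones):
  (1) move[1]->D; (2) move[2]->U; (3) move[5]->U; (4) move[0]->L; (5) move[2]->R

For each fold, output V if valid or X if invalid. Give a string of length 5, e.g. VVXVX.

Answer: XXXVX

Derivation:
Initial: UULDDL -> [(0, 0), (0, 1), (0, 2), (-1, 2), (-1, 1), (-1, 0), (-2, 0)]
Fold 1: move[1]->D => UDLDDL INVALID (collision), skipped
Fold 2: move[2]->U => UUUDDL INVALID (collision), skipped
Fold 3: move[5]->U => UULDDU INVALID (collision), skipped
Fold 4: move[0]->L => LULDDL VALID
Fold 5: move[2]->R => LURDDL INVALID (collision), skipped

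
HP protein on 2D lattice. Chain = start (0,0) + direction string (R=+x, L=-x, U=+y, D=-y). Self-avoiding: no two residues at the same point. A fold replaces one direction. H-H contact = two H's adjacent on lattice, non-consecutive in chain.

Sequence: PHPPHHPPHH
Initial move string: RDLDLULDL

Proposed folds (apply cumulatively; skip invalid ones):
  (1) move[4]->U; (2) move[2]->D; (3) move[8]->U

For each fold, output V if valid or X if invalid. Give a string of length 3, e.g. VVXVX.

Answer: XVX

Derivation:
Initial: RDLDLULDL -> [(0, 0), (1, 0), (1, -1), (0, -1), (0, -2), (-1, -2), (-1, -1), (-2, -1), (-2, -2), (-3, -2)]
Fold 1: move[4]->U => RDLDUULDL INVALID (collision), skipped
Fold 2: move[2]->D => RDDDLULDL VALID
Fold 3: move[8]->U => RDDDLULDU INVALID (collision), skipped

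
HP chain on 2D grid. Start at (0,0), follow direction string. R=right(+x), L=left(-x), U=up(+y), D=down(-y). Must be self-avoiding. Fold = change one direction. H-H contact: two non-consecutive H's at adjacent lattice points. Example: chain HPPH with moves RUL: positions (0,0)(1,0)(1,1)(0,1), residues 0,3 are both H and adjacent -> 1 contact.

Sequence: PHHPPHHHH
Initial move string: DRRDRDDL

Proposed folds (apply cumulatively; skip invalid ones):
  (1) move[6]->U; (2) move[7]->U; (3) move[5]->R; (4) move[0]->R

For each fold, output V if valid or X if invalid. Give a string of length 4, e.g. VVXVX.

Answer: XXVV

Derivation:
Initial: DRRDRDDL -> [(0, 0), (0, -1), (1, -1), (2, -1), (2, -2), (3, -2), (3, -3), (3, -4), (2, -4)]
Fold 1: move[6]->U => DRRDRDUL INVALID (collision), skipped
Fold 2: move[7]->U => DRRDRDDU INVALID (collision), skipped
Fold 3: move[5]->R => DRRDRRDL VALID
Fold 4: move[0]->R => RRRDRRDL VALID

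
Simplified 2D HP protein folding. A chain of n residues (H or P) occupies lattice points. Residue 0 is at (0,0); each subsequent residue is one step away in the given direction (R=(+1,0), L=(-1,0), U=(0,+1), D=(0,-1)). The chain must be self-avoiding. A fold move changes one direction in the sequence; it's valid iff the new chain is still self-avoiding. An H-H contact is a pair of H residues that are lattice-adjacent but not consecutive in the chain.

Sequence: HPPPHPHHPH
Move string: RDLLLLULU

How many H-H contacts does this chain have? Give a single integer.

Answer: 0

Derivation:
Positions: [(0, 0), (1, 0), (1, -1), (0, -1), (-1, -1), (-2, -1), (-3, -1), (-3, 0), (-4, 0), (-4, 1)]
No H-H contacts found.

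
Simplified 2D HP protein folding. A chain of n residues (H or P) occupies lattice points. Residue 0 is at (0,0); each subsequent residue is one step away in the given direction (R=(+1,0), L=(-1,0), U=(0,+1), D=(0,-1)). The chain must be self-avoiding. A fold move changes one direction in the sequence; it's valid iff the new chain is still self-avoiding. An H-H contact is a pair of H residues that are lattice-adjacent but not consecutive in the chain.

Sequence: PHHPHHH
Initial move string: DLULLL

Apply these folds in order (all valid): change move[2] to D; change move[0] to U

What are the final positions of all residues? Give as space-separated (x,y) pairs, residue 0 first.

Initial moves: DLULLL
Fold: move[2]->D => DLDLLL (positions: [(0, 0), (0, -1), (-1, -1), (-1, -2), (-2, -2), (-3, -2), (-4, -2)])
Fold: move[0]->U => ULDLLL (positions: [(0, 0), (0, 1), (-1, 1), (-1, 0), (-2, 0), (-3, 0), (-4, 0)])

Answer: (0,0) (0,1) (-1,1) (-1,0) (-2,0) (-3,0) (-4,0)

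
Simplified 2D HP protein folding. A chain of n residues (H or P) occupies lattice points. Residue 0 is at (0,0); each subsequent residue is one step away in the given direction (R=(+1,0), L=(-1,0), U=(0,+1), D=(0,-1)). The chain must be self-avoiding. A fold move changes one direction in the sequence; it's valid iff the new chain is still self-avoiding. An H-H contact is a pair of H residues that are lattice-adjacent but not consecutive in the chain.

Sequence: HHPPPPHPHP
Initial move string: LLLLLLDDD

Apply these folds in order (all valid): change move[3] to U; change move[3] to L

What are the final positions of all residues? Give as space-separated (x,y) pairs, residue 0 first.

Initial moves: LLLLLLDDD
Fold: move[3]->U => LLLULLDDD (positions: [(0, 0), (-1, 0), (-2, 0), (-3, 0), (-3, 1), (-4, 1), (-5, 1), (-5, 0), (-5, -1), (-5, -2)])
Fold: move[3]->L => LLLLLLDDD (positions: [(0, 0), (-1, 0), (-2, 0), (-3, 0), (-4, 0), (-5, 0), (-6, 0), (-6, -1), (-6, -2), (-6, -3)])

Answer: (0,0) (-1,0) (-2,0) (-3,0) (-4,0) (-5,0) (-6,0) (-6,-1) (-6,-2) (-6,-3)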